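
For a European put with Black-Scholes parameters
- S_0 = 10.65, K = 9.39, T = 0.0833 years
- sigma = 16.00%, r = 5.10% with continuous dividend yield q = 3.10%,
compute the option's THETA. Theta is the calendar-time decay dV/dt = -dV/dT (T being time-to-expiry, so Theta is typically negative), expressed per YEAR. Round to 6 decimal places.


Answer: Theta = -0.023659

Derivation:
d1 = 2.7858429902; d2 = 2.7396642072
phi(d1) = 0.0082346937; exp(-qT) = 0.9974210313; exp(-rT) = 0.9957607113
Theta = -S*exp(-qT)*phi(d1)*sigma/(2*sqrt(T)) + r*K*exp(-rT)*N(-d2) - q*S*exp(-qT)*N(-d1)
N(-d1) = 0.0026694362; N(-d2) = 0.0030750992; sqrt(T) = 0.2886173938
Term 1 = -10.6500 * 0.9974210313 * 0.0082346937 * 0.1600 / (2 * 0.2886173938) = -0.0242461655
Term 2 = 0.0510 * 9.3900 * 0.9957607113 * 0.0030750992 = 0.0014663913
Term 3 = -0.0310 * 10.6500 * 0.9974210313 * 0.0026694362 = -0.0008790415
Theta = -0.0242461655 + (0.0014663913) + (-0.0008790415) = -0.023659


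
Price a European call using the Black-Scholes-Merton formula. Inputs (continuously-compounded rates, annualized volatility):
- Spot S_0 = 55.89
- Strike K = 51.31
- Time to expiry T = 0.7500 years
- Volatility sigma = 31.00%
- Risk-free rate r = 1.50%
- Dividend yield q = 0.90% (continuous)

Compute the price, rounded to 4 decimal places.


Answer: Price = 8.3755

Derivation:
d1 = (ln(S/K) + (r - q + 0.5*sigma^2) * T) / (sigma * sqrt(T)) = 0.46946886
d2 = d1 - sigma * sqrt(T) = 0.20100099
exp(-rT) = 0.98881304; exp(-qT) = 0.99327273
C = S_0 * exp(-qT) * N(d1) - K * exp(-rT) * N(d2)
N(d1) = 0.68063273; N(d2) = 0.57965110
C = 55.8900 * 0.99327273 * 0.68063273 - 51.3100 * 0.98881304 * 0.57965110 = 8.3755


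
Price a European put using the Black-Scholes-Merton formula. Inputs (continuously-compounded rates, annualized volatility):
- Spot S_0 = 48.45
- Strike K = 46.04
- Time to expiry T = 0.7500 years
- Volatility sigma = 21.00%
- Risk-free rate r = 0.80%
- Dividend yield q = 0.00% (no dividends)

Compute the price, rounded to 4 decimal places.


d1 = (ln(S/K) + (r - q + 0.5*sigma^2) * T) / (sigma * sqrt(T)) = 0.40447100
d2 = d1 - sigma * sqrt(T) = 0.22260567
exp(-rT) = 0.99401796; exp(-qT) = 1.00000000
P = K * exp(-rT) * N(-d2) - S_0 * exp(-qT) * N(-d1)
N(-d1) = 0.34293320; N(-d2) = 0.41192121
P = 46.0400 * 0.99401796 * 0.41192121 - 48.4500 * 1.00000000 * 0.34293320 = 2.2363

Answer: Price = 2.2363


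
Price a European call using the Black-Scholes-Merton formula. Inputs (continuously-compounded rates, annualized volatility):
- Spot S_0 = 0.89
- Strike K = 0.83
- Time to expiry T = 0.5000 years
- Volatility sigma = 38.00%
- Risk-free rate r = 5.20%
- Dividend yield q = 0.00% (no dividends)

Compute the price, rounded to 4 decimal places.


Answer: Price = 0.1371

Derivation:
d1 = (ln(S/K) + (r - q + 0.5*sigma^2) * T) / (sigma * sqrt(T)) = 0.49086520
d2 = d1 - sigma * sqrt(T) = 0.22216462
exp(-rT) = 0.97433509; exp(-qT) = 1.00000000
C = S_0 * exp(-qT) * N(d1) - K * exp(-rT) * N(d2)
N(d1) = 0.68823910; N(d2) = 0.58790713
C = 0.8900 * 1.00000000 * 0.68823910 - 0.8300 * 0.97433509 * 0.58790713 = 0.1371


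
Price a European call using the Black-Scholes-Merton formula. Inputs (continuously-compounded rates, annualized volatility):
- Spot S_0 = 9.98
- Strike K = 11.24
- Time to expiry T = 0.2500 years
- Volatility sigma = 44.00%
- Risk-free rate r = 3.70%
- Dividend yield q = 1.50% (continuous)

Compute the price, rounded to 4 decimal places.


d1 = (ln(S/K) + (r - q + 0.5*sigma^2) * T) / (sigma * sqrt(T)) = -0.40543525
d2 = d1 - sigma * sqrt(T) = -0.62543525
exp(-rT) = 0.99079265; exp(-qT) = 0.99625702
C = S_0 * exp(-qT) * N(d1) - K * exp(-rT) * N(d2)
N(d1) = 0.34257880; N(d2) = 0.26584272
C = 9.9800 * 0.99625702 * 0.34257880 - 11.2400 * 0.99079265 * 0.26584272 = 0.4456

Answer: Price = 0.4456


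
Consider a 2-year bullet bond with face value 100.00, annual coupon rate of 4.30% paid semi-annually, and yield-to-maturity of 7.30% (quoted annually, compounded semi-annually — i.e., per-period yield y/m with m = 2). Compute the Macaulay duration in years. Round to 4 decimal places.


Answer: Macaulay duration = 1.9357 years

Derivation:
Coupon per period c = face * coupon_rate / m = 2.150000
Periods per year m = 2; per-period yield y/m = 0.036500
Number of cashflows N = 4
Cashflows (t years, CF_t, discount factor 1/(1+y/m)^(m*t), PV):
  t = 0.5000: CF_t = 2.150000, DF = 0.964785, PV = 2.074288
  t = 1.0000: CF_t = 2.150000, DF = 0.930811, PV = 2.001243
  t = 1.5000: CF_t = 2.150000, DF = 0.898033, PV = 1.930770
  t = 2.0000: CF_t = 102.150000, DF = 0.866409, PV = 88.503643
Price P = sum_t PV_t = 94.509944
Macaulay numerator sum_t t * PV_t:
  t * PV_t at t = 0.5000: 1.037144
  t * PV_t at t = 1.0000: 2.001243
  t * PV_t at t = 1.5000: 2.896155
  t * PV_t at t = 2.0000: 177.007285
Macaulay duration D = (sum_t t * PV_t) / P = 182.941827 / 94.509944 = 1.935689


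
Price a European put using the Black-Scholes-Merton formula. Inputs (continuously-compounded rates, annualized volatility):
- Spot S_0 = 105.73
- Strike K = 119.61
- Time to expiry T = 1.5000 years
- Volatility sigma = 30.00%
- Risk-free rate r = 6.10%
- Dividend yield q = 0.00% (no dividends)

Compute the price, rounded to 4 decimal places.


Answer: Price = 17.4295

Derivation:
d1 = (ln(S/K) + (r - q + 0.5*sigma^2) * T) / (sigma * sqrt(T)) = 0.09703307
d2 = d1 - sigma * sqrt(T) = -0.27039040
exp(-rT) = 0.91256132; exp(-qT) = 1.00000000
P = K * exp(-rT) * N(-d2) - S_0 * exp(-qT) * N(-d1)
N(-d1) = 0.46135007; N(-d2) = 0.60657004
P = 119.6100 * 0.91256132 * 0.60657004 - 105.7300 * 1.00000000 * 0.46135007 = 17.4295


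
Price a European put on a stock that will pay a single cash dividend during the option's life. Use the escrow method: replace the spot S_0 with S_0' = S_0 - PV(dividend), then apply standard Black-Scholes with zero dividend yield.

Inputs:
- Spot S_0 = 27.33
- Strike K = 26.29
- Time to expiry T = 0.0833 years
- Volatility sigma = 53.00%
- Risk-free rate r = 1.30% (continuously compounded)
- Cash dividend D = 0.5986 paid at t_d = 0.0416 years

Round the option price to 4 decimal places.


Answer: Price = 1.3911

Derivation:
PV(D) = D * exp(-r * t_d) = 0.5986 * 0.99945935 = 0.59827636
S_0' = S_0 - PV(D) = 27.3300 - 0.59827636 = 26.73172364
d1 = (ln(S_0'/K) + (r + sigma^2/2)*T) / (sigma*sqrt(T)) = 0.19249064
d2 = d1 - sigma*sqrt(T) = 0.03952342
exp(-rT) = 0.99891769
N(-d1) = 0.42367895; N(-d2) = 0.48423654
P = K * exp(-rT) * N(-d2) - S_0' * N(-d1) = 26.2900 * 0.99891769 * 0.48423654 - 26.73172364 * 0.42367895 = 1.3911


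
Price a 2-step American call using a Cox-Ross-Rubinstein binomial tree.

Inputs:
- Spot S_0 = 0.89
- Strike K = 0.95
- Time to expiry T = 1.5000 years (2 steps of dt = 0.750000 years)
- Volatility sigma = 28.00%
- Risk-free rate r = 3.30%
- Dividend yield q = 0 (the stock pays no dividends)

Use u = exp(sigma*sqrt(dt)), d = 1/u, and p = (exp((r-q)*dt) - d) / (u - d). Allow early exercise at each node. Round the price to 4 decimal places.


Answer: Price = V(0,0) = 0.1136

Derivation:
dt = T/N = 0.750000
u = exp(sigma*sqrt(dt)) = 1.274415; d = 1/u = 0.784674
p = (exp((r-q)*dt) - d) / (u - d) = 0.490841
Discount per step: exp(-r*dt) = 0.975554
Stock lattice S(k, i) with i counting down-moves:
  k=0: S(0,0) = 0.8900
  k=1: S(1,0) = 1.1342; S(1,1) = 0.6984
  k=2: S(2,0) = 1.4455; S(2,1) = 0.8900; S(2,2) = 0.5480
Terminal payoffs V(N, i) = max(S_T - K, 0):
  V(2,0) = 0.495479; V(2,1) = 0.000000; V(2,2) = 0.000000
Backward induction: V(k, i) = exp(-r*dt) * [p * V(k+1, i) + (1-p) * V(k+1, i+1)]; then take max(V_cont, immediate exercise) for American.
  V(1,0) = exp(-r*dt) * [p*0.495479 + (1-p)*0.000000] = 0.237256; exercise = 0.184229; V(1,0) = max -> 0.237256
  V(1,1) = exp(-r*dt) * [p*0.000000 + (1-p)*0.000000] = 0.000000; exercise = 0.000000; V(1,1) = max -> 0.000000
  V(0,0) = exp(-r*dt) * [p*0.237256 + (1-p)*0.000000] = 0.113608; exercise = 0.000000; V(0,0) = max -> 0.113608


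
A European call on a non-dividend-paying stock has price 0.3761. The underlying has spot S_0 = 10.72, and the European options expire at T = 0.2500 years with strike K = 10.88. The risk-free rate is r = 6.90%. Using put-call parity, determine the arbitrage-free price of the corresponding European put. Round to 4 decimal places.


Answer: Put price = 0.3500

Derivation:
Put-call parity: C - P = S_0 * exp(-qT) - K * exp(-rT).
S_0 * exp(-qT) = 10.7200 * 1.00000000 = 10.72000000
K * exp(-rT) = 10.8800 * 0.98289793 = 10.69392947
P = C - S*exp(-qT) + K*exp(-rT)
P = 0.3761 - 10.72000000 + 10.69392947 = 0.3500


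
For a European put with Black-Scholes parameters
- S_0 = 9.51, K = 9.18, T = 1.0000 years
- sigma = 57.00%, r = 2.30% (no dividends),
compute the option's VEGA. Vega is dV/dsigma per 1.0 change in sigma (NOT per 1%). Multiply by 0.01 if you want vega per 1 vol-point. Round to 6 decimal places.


d1 = 0.3873099507; d2 = -0.1826900493
phi(d1) = 0.3701144369; exp(-qT) = 1.0000000000; exp(-rT) = 0.9772624838
Vega = S * exp(-qT) * phi(d1) * sqrt(T) = 9.5100 * 1.0000000000 * 0.3701144369 * 1.0000000000 = 3.519788

Answer: Vega = 3.519788


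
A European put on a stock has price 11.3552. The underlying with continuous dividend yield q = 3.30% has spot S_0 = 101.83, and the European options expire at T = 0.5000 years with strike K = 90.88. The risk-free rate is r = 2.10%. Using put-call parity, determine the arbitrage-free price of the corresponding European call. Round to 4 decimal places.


Put-call parity: C - P = S_0 * exp(-qT) - K * exp(-rT).
S_0 * exp(-qT) = 101.8300 * 0.98363538 = 100.16359068
K * exp(-rT) = 90.8800 * 0.98955493 = 89.93075227
C = P + S*exp(-qT) - K*exp(-rT)
C = 11.3552 + 100.16359068 - 89.93075227 = 21.5880

Answer: Call price = 21.5880


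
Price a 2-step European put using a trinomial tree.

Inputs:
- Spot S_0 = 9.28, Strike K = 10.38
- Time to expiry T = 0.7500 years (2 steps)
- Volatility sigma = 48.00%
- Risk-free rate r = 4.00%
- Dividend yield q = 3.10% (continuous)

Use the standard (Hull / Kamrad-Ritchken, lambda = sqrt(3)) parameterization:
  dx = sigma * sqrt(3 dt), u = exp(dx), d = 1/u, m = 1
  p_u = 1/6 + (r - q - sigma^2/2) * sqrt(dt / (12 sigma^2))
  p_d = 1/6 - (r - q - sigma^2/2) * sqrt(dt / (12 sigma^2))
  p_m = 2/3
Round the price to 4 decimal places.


dt = T/N = 0.375000; dx = sigma*sqrt(3*dt) = 0.509117
u = exp(dx) = 1.663821; d = 1/u = 0.601026
p_u = 0.127555, p_m = 0.666667, p_d = 0.205779
Discount per step: exp(-r*dt) = 0.985112
Stock lattice S(k, j) with j the centered position index:
  k=0: S(0,+0) = 9.2800
  k=1: S(1,-1) = 5.5775; S(1,+0) = 9.2800; S(1,+1) = 15.4403
  k=2: S(2,-2) = 3.3522; S(2,-1) = 5.5775; S(2,+0) = 9.2800; S(2,+1) = 15.4403; S(2,+2) = 25.6898
Terminal payoffs V(N, j) = max(K - S_T, 0):
  V(2,-2) = 7.027763; V(2,-1) = 4.802478; V(2,+0) = 1.100000; V(2,+1) = 0.000000; V(2,+2) = 0.000000
Backward induction: V(k, j) = exp(-r*dt) * [p_u * V(k+1, j+1) + p_m * V(k+1, j) + p_d * V(k+1, j-1)]
  V(1,-1) = exp(-r*dt) * [p_u*1.100000 + p_m*4.802478 + p_d*7.027763] = 4.716839
  V(1,+0) = exp(-r*dt) * [p_u*0.000000 + p_m*1.100000 + p_d*4.802478] = 1.695949
  V(1,+1) = exp(-r*dt) * [p_u*0.000000 + p_m*0.000000 + p_d*1.100000] = 0.222986
  V(0,+0) = exp(-r*dt) * [p_u*0.222986 + p_m*1.695949 + p_d*4.716839] = 2.097993

Answer: Price = V(0,0) = 2.0980


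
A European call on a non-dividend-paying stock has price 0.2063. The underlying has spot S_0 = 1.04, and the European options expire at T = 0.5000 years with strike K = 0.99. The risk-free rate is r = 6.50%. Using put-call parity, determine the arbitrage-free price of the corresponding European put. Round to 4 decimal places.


Answer: Put price = 0.1246

Derivation:
Put-call parity: C - P = S_0 * exp(-qT) - K * exp(-rT).
S_0 * exp(-qT) = 1.0400 * 1.00000000 = 1.04000000
K * exp(-rT) = 0.9900 * 0.96802245 = 0.95834223
P = C - S*exp(-qT) + K*exp(-rT)
P = 0.2063 - 1.04000000 + 0.95834223 = 0.1246


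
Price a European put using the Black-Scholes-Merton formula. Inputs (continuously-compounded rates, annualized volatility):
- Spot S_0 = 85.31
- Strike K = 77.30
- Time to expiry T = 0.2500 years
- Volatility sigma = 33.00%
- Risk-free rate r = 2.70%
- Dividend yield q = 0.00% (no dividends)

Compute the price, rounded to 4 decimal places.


Answer: Price = 2.1109

Derivation:
d1 = (ln(S/K) + (r - q + 0.5*sigma^2) * T) / (sigma * sqrt(T)) = 0.72097106
d2 = d1 - sigma * sqrt(T) = 0.55597106
exp(-rT) = 0.99327273; exp(-qT) = 1.00000000
P = K * exp(-rT) * N(-d2) - S_0 * exp(-qT) * N(-d1)
N(-d1) = 0.23546366; N(-d2) = 0.28911532
P = 77.3000 * 0.99327273 * 0.28911532 - 85.3100 * 1.00000000 * 0.23546366 = 2.1109


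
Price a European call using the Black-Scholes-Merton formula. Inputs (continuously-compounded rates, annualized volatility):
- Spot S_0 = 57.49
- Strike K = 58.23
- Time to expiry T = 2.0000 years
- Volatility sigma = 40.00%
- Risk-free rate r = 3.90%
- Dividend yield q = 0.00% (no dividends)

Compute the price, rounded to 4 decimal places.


d1 = (ln(S/K) + (r - q + 0.5*sigma^2) * T) / (sigma * sqrt(T)) = 0.39811939
d2 = d1 - sigma * sqrt(T) = -0.16756604
exp(-rT) = 0.92496443; exp(-qT) = 1.00000000
C = S_0 * exp(-qT) * N(d1) - K * exp(-rT) * N(d2)
N(d1) = 0.65472891; N(d2) = 0.43346234
C = 57.4900 * 1.00000000 * 0.65472891 - 58.2300 * 0.92496443 * 0.43346234 = 14.2938

Answer: Price = 14.2938


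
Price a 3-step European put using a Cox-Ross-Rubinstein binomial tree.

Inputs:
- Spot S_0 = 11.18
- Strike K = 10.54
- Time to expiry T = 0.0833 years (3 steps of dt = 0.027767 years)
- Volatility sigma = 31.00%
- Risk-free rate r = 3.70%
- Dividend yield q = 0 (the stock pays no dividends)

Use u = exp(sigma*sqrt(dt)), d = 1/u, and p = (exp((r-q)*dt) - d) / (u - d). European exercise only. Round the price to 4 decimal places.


dt = T/N = 0.027767
u = exp(sigma*sqrt(dt)) = 1.053014; d = 1/u = 0.949655
p = (exp((r-q)*dt) - d) / (u - d) = 0.497034
Discount per step: exp(-r*dt) = 0.998973
Stock lattice S(k, i) with i counting down-moves:
  k=0: S(0,0) = 11.1800
  k=1: S(1,0) = 11.7727; S(1,1) = 10.6171
  k=2: S(2,0) = 12.3968; S(2,1) = 11.1800; S(2,2) = 10.0826
  k=3: S(3,0) = 13.0540; S(3,1) = 11.7727; S(3,2) = 10.6171; S(3,3) = 9.5750
Terminal payoffs V(N, i) = max(K - S_T, 0):
  V(3,0) = 0.000000; V(3,1) = 0.000000; V(3,2) = 0.000000; V(3,3) = 0.964981
Backward induction: V(k, i) = exp(-r*dt) * [p * V(k+1, i) + (1-p) * V(k+1, i+1)].
  V(2,0) = exp(-r*dt) * [p*0.000000 + (1-p)*0.000000] = 0.000000
  V(2,1) = exp(-r*dt) * [p*0.000000 + (1-p)*0.000000] = 0.000000
  V(2,2) = exp(-r*dt) * [p*0.000000 + (1-p)*0.964981] = 0.484855
  V(1,0) = exp(-r*dt) * [p*0.000000 + (1-p)*0.000000] = 0.000000
  V(1,1) = exp(-r*dt) * [p*0.000000 + (1-p)*0.484855] = 0.243615
  V(0,0) = exp(-r*dt) * [p*0.000000 + (1-p)*0.243615] = 0.122404

Answer: Price = V(0,0) = 0.1224


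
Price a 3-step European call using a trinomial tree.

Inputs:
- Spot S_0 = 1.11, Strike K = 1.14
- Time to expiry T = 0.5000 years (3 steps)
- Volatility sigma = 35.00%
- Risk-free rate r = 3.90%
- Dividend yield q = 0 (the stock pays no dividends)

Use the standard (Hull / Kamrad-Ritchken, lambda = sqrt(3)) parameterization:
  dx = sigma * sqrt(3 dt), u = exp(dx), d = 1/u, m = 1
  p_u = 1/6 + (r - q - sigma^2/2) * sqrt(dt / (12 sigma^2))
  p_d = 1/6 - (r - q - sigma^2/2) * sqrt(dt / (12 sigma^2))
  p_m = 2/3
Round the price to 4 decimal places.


dt = T/N = 0.166667; dx = sigma*sqrt(3*dt) = 0.247487
u = exp(dx) = 1.280803; d = 1/u = 0.780760
p_u = 0.159175, p_m = 0.666667, p_d = 0.174159
Discount per step: exp(-r*dt) = 0.993521
Stock lattice S(k, j) with j the centered position index:
  k=0: S(0,+0) = 1.1100
  k=1: S(1,-1) = 0.8666; S(1,+0) = 1.1100; S(1,+1) = 1.4217
  k=2: S(2,-2) = 0.6766; S(2,-1) = 0.8666; S(2,+0) = 1.1100; S(2,+1) = 1.4217; S(2,+2) = 1.8209
  k=3: S(3,-3) = 0.5283; S(3,-2) = 0.6766; S(3,-1) = 0.8666; S(3,+0) = 1.1100; S(3,+1) = 1.4217; S(3,+2) = 1.8209; S(3,+3) = 2.3322
Terminal payoffs V(N, j) = max(S_T - K, 0):
  V(3,-3) = 0.000000; V(3,-2) = 0.000000; V(3,-1) = 0.000000; V(3,+0) = 0.000000; V(3,+1) = 0.281692; V(3,+2) = 0.680907; V(3,+3) = 1.192224
Backward induction: V(k, j) = exp(-r*dt) * [p_u * V(k+1, j+1) + p_m * V(k+1, j) + p_d * V(k+1, j-1)]
  V(2,-2) = exp(-r*dt) * [p_u*0.000000 + p_m*0.000000 + p_d*0.000000] = 0.000000
  V(2,-1) = exp(-r*dt) * [p_u*0.000000 + p_m*0.000000 + p_d*0.000000] = 0.000000
  V(2,+0) = exp(-r*dt) * [p_u*0.281692 + p_m*0.000000 + p_d*0.000000] = 0.044548
  V(2,+1) = exp(-r*dt) * [p_u*0.680907 + p_m*0.281692 + p_d*0.000000] = 0.294259
  V(2,+2) = exp(-r*dt) * [p_u*1.192224 + p_m*0.680907 + p_d*0.281692] = 0.688280
  V(1,-1) = exp(-r*dt) * [p_u*0.044548 + p_m*0.000000 + p_d*0.000000] = 0.007045
  V(1,+0) = exp(-r*dt) * [p_u*0.294259 + p_m*0.044548 + p_d*0.000000] = 0.076041
  V(1,+1) = exp(-r*dt) * [p_u*0.688280 + p_m*0.294259 + p_d*0.044548] = 0.311457
  V(0,+0) = exp(-r*dt) * [p_u*0.311457 + p_m*0.076041 + p_d*0.007045] = 0.100839

Answer: Price = V(0,0) = 0.1008


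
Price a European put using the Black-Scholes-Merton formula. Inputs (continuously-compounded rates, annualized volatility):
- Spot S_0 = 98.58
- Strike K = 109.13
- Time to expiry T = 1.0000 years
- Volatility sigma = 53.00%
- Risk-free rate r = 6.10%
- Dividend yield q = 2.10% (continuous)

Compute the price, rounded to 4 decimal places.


d1 = (ln(S/K) + (r - q + 0.5*sigma^2) * T) / (sigma * sqrt(T)) = 0.14863881
d2 = d1 - sigma * sqrt(T) = -0.38136119
exp(-rT) = 0.94082324; exp(-qT) = 0.97921896
P = K * exp(-rT) * N(-d2) - S_0 * exp(-qT) * N(-d1)
N(-d1) = 0.44091932; N(-d2) = 0.64853237
P = 109.1300 * 0.94082324 * 0.64853237 - 98.5800 * 0.97921896 * 0.44091932 = 24.0236

Answer: Price = 24.0236


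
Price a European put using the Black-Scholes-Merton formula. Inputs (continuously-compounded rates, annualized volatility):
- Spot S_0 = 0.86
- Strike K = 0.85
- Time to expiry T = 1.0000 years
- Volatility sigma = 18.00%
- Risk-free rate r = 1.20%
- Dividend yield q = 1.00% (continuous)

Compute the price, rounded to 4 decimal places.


Answer: Price = 0.0550

Derivation:
d1 = (ln(S/K) + (r - q + 0.5*sigma^2) * T) / (sigma * sqrt(T)) = 0.16608911
d2 = d1 - sigma * sqrt(T) = -0.01391089
exp(-rT) = 0.98807171; exp(-qT) = 0.99004983
P = K * exp(-rT) * N(-d2) - S_0 * exp(-qT) * N(-d1)
N(-d1) = 0.43404341; N(-d2) = 0.50554946
P = 0.8500 * 0.98807171 * 0.50554946 - 0.8600 * 0.99004983 * 0.43404341 = 0.0550


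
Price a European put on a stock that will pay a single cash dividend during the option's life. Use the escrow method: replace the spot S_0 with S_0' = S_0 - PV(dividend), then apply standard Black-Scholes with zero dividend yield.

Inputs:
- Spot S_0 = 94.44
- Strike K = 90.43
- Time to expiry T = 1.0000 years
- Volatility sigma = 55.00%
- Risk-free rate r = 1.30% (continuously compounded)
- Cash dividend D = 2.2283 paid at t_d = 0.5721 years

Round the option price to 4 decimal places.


PV(D) = D * exp(-r * t_d) = 2.2283 * 0.99259029 = 2.21178894
S_0' = S_0 - PV(D) = 94.4400 - 2.21178894 = 92.22821106
d1 = (ln(S_0'/K) + (r + sigma^2/2)*T) / (sigma*sqrt(T)) = 0.33443635
d2 = d1 - sigma*sqrt(T) = -0.21556365
exp(-rT) = 0.98708414
N(-d1) = 0.36902516; N(-d2) = 0.58533606
P = K * exp(-rT) * N(-d2) - S_0' * N(-d1) = 90.4300 * 0.98708414 * 0.58533606 - 92.22821106 * 0.36902516 = 18.2137

Answer: Price = 18.2137


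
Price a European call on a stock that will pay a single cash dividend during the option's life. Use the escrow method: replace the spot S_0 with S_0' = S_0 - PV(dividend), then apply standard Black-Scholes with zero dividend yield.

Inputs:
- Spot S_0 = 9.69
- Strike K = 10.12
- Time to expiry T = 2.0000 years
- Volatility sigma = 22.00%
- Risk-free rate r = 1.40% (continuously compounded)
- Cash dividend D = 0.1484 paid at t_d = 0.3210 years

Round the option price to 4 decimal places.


PV(D) = D * exp(-r * t_d) = 0.1484 * 0.99551608 = 0.14773459
S_0' = S_0 - PV(D) = 9.6900 - 0.14773459 = 9.54226541
d1 = (ln(S_0'/K) + (r + sigma^2/2)*T) / (sigma*sqrt(T)) = 0.05662401
d2 = d1 - sigma*sqrt(T) = -0.25450297
exp(-rT) = 0.97238837
N(d1) = 0.52257765; N(d2) = 0.39955350
C = S_0' * N(d1) - K * exp(-rT) * N(d2) = 9.54226541 * 0.52257765 - 10.1200 * 0.97238837 * 0.39955350 = 1.0547

Answer: Price = 1.0547


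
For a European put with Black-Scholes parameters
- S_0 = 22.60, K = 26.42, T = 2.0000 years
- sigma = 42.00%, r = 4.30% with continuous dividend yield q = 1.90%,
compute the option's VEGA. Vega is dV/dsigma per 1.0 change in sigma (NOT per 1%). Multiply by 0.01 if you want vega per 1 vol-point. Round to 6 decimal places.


d1 = 0.1148688353; d2 = -0.4791008609
phi(d1) = 0.3963189519; exp(-qT) = 0.9627129409; exp(-rT) = 0.9175942312
Vega = S * exp(-qT) * phi(d1) * sqrt(T) = 22.6000 * 0.9627129409 * 0.3963189519 * 1.4142135624 = 12.194531

Answer: Vega = 12.194531


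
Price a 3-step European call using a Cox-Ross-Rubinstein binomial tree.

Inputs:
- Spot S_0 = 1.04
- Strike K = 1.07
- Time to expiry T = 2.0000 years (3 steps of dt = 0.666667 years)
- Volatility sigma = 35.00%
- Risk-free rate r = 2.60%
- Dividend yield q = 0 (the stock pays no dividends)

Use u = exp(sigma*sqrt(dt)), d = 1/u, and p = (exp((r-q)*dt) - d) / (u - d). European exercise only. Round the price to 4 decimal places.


Answer: Price = V(0,0) = 0.2290

Derivation:
dt = T/N = 0.666667
u = exp(sigma*sqrt(dt)) = 1.330791; d = 1/u = 0.751433
p = (exp((r-q)*dt) - d) / (u - d) = 0.459218
Discount per step: exp(-r*dt) = 0.982816
Stock lattice S(k, i) with i counting down-moves:
  k=0: S(0,0) = 1.0400
  k=1: S(1,0) = 1.3840; S(1,1) = 0.7815
  k=2: S(2,0) = 1.8418; S(2,1) = 1.0400; S(2,2) = 0.5872
  k=3: S(3,0) = 2.4511; S(3,1) = 1.3840; S(3,2) = 0.7815; S(3,3) = 0.4413
Terminal payoffs V(N, i) = max(S_T - K, 0):
  V(3,0) = 1.381113; V(3,1) = 0.314023; V(3,2) = 0.000000; V(3,3) = 0.000000
Backward induction: V(k, i) = exp(-r*dt) * [p * V(k+1, i) + (1-p) * V(k+1, i+1)].
  V(2,0) = exp(-r*dt) * [p*1.381113 + (1-p)*0.314023] = 0.790233
  V(2,1) = exp(-r*dt) * [p*0.314023 + (1-p)*0.000000] = 0.141727
  V(2,2) = exp(-r*dt) * [p*0.000000 + (1-p)*0.000000] = 0.000000
  V(1,0) = exp(-r*dt) * [p*0.790233 + (1-p)*0.141727] = 0.431979
  V(1,1) = exp(-r*dt) * [p*0.141727 + (1-p)*0.000000] = 0.063965
  V(0,0) = exp(-r*dt) * [p*0.431979 + (1-p)*0.063965] = 0.228961


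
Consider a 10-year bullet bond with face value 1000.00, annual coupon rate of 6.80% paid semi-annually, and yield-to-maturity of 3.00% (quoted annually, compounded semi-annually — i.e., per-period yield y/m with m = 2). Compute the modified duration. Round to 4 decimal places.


Answer: Modified duration = 7.6852

Derivation:
Coupon per period c = face * coupon_rate / m = 34.000000
Periods per year m = 2; per-period yield y/m = 0.015000
Number of cashflows N = 20
Cashflows (t years, CF_t, discount factor 1/(1+y/m)^(m*t), PV):
  t = 0.5000: CF_t = 34.000000, DF = 0.985222, PV = 33.497537
  t = 1.0000: CF_t = 34.000000, DF = 0.970662, PV = 33.002499
  t = 1.5000: CF_t = 34.000000, DF = 0.956317, PV = 32.514778
  t = 2.0000: CF_t = 34.000000, DF = 0.942184, PV = 32.034264
  t = 2.5000: CF_t = 34.000000, DF = 0.928260, PV = 31.560851
  t = 3.0000: CF_t = 34.000000, DF = 0.914542, PV = 31.094435
  t = 3.5000: CF_t = 34.000000, DF = 0.901027, PV = 30.634911
  t = 4.0000: CF_t = 34.000000, DF = 0.887711, PV = 30.182178
  t = 4.5000: CF_t = 34.000000, DF = 0.874592, PV = 29.736136
  t = 5.0000: CF_t = 34.000000, DF = 0.861667, PV = 29.296686
  t = 5.5000: CF_t = 34.000000, DF = 0.848933, PV = 28.863730
  t = 6.0000: CF_t = 34.000000, DF = 0.836387, PV = 28.437172
  t = 6.5000: CF_t = 34.000000, DF = 0.824027, PV = 28.016919
  t = 7.0000: CF_t = 34.000000, DF = 0.811849, PV = 27.602875
  t = 7.5000: CF_t = 34.000000, DF = 0.799852, PV = 27.194951
  t = 8.0000: CF_t = 34.000000, DF = 0.788031, PV = 26.793055
  t = 8.5000: CF_t = 34.000000, DF = 0.776385, PV = 26.397099
  t = 9.0000: CF_t = 34.000000, DF = 0.764912, PV = 26.006994
  t = 9.5000: CF_t = 34.000000, DF = 0.753607, PV = 25.622654
  t = 10.0000: CF_t = 1034.000000, DF = 0.742470, PV = 767.714412
Price P = sum_t PV_t = 1326.204137
First compute Macaulay numerator sum_t t * PV_t:
  t * PV_t at t = 0.5000: 16.748768
  t * PV_t at t = 1.0000: 33.002499
  t * PV_t at t = 1.5000: 48.772167
  t * PV_t at t = 2.0000: 64.068528
  t * PV_t at t = 2.5000: 78.902128
  t * PV_t at t = 3.0000: 93.283304
  t * PV_t at t = 3.5000: 107.222188
  t * PV_t at t = 4.0000: 120.728713
  t * PV_t at t = 4.5000: 133.812613
  t * PV_t at t = 5.0000: 146.483429
  t * PV_t at t = 5.5000: 158.750515
  t * PV_t at t = 6.0000: 170.623034
  t * PV_t at t = 6.5000: 182.109971
  t * PV_t at t = 7.0000: 193.220128
  t * PV_t at t = 7.5000: 203.962134
  t * PV_t at t = 8.0000: 214.344443
  t * PV_t at t = 8.5000: 224.375340
  t * PV_t at t = 9.0000: 234.062946
  t * PV_t at t = 9.5000: 243.415214
  t * PV_t at t = 10.0000: 7677.144124
Macaulay duration D = 10345.032185 / 1326.204137 = 7.800483
Modified duration = D / (1 + y/m) = 7.800483 / (1 + 0.015000) = 7.685204


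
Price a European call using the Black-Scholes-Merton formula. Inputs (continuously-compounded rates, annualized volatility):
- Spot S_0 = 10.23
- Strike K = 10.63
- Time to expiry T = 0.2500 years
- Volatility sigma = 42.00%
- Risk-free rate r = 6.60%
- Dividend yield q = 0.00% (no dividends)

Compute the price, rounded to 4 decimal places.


Answer: Price = 0.7566

Derivation:
d1 = (ln(S/K) + (r - q + 0.5*sigma^2) * T) / (sigma * sqrt(T)) = 0.00092566
d2 = d1 - sigma * sqrt(T) = -0.20907434
exp(-rT) = 0.98363538; exp(-qT) = 1.00000000
C = S_0 * exp(-qT) * N(d1) - K * exp(-rT) * N(d2)
N(d1) = 0.50036928; N(d2) = 0.41719510
C = 10.2300 * 1.00000000 * 0.50036928 - 10.6300 * 0.98363538 * 0.41719510 = 0.7566


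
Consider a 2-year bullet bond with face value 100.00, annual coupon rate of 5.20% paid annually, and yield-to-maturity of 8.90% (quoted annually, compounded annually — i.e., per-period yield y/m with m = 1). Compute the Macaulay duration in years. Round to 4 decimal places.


Answer: Macaulay duration = 1.9489 years

Derivation:
Coupon per period c = face * coupon_rate / m = 5.200000
Periods per year m = 1; per-period yield y/m = 0.089000
Number of cashflows N = 2
Cashflows (t years, CF_t, discount factor 1/(1+y/m)^(m*t), PV):
  t = 1.0000: CF_t = 5.200000, DF = 0.918274, PV = 4.775023
  t = 2.0000: CF_t = 105.200000, DF = 0.843226, PV = 88.707427
Price P = sum_t PV_t = 93.482450
Macaulay numerator sum_t t * PV_t:
  t * PV_t at t = 1.0000: 4.775023
  t * PV_t at t = 2.0000: 177.414853
Macaulay duration D = (sum_t t * PV_t) / P = 182.189876 / 93.482450 = 1.948921


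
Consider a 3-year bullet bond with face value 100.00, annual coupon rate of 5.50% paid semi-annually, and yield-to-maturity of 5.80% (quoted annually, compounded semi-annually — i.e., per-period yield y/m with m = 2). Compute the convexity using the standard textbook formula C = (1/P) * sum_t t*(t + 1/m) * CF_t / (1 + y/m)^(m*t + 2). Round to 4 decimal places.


Coupon per period c = face * coupon_rate / m = 2.750000
Periods per year m = 2; per-period yield y/m = 0.029000
Number of cashflows N = 6
Cashflows (t years, CF_t, discount factor 1/(1+y/m)^(m*t), PV):
  t = 0.5000: CF_t = 2.750000, DF = 0.971817, PV = 2.672498
  t = 1.0000: CF_t = 2.750000, DF = 0.944429, PV = 2.597179
  t = 1.5000: CF_t = 2.750000, DF = 0.917812, PV = 2.523984
  t = 2.0000: CF_t = 2.750000, DF = 0.891946, PV = 2.452851
  t = 2.5000: CF_t = 2.750000, DF = 0.866808, PV = 2.383723
  t = 3.0000: CF_t = 102.750000, DF = 0.842379, PV = 86.554486
Price P = sum_t PV_t = 99.184721
Convexity numerator sum_t t*(t + 1/m) * CF_t / (1+y/m)^(m*t + 2):
  t = 0.5000: term = 1.261992
  t = 1.0000: term = 3.679277
  t = 1.5000: term = 7.151170
  t = 2.0000: term = 11.582717
  t = 2.5000: term = 16.884427
  t = 3.0000: term = 858.317825
Convexity = (1/P) * sum = 898.877407 / 99.184721 = 9.062660

Answer: Convexity = 9.0627


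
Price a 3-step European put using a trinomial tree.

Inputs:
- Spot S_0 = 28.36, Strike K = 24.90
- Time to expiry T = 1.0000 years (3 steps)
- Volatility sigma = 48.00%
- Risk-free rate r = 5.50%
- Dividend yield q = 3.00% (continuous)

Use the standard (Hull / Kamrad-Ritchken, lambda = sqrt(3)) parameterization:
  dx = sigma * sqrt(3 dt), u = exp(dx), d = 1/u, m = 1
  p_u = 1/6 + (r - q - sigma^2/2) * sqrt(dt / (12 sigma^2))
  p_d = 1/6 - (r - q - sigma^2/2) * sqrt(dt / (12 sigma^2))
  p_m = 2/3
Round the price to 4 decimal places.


dt = T/N = 0.333333; dx = sigma*sqrt(3*dt) = 0.480000
u = exp(dx) = 1.616074; d = 1/u = 0.618783
p_u = 0.135347, p_m = 0.666667, p_d = 0.197986
Discount per step: exp(-r*dt) = 0.981834
Stock lattice S(k, j) with j the centered position index:
  k=0: S(0,+0) = 28.3600
  k=1: S(1,-1) = 17.5487; S(1,+0) = 28.3600; S(1,+1) = 45.8319
  k=2: S(2,-2) = 10.8588; S(2,-1) = 17.5487; S(2,+0) = 28.3600; S(2,+1) = 45.8319; S(2,+2) = 74.0677
  k=3: S(3,-3) = 6.7193; S(3,-2) = 10.8588; S(3,-1) = 17.5487; S(3,+0) = 28.3600; S(3,+1) = 45.8319; S(3,+2) = 74.0677; S(3,+3) = 119.6989
Terminal payoffs V(N, j) = max(K - S_T, 0):
  V(3,-3) = 18.180729; V(3,-2) = 14.041158; V(3,-1) = 7.351303; V(3,+0) = 0.000000; V(3,+1) = 0.000000; V(3,+2) = 0.000000; V(3,+3) = 0.000000
Backward induction: V(k, j) = exp(-r*dt) * [p_u * V(k+1, j+1) + p_m * V(k+1, j) + p_d * V(k+1, j-1)]
  V(2,-2) = exp(-r*dt) * [p_u*7.351303 + p_m*14.041158 + p_d*18.180729] = 13.701766
  V(2,-1) = exp(-r*dt) * [p_u*0.000000 + p_m*7.351303 + p_d*14.041158] = 7.541291
  V(2,+0) = exp(-r*dt) * [p_u*0.000000 + p_m*0.000000 + p_d*7.351303] = 1.429016
  V(2,+1) = exp(-r*dt) * [p_u*0.000000 + p_m*0.000000 + p_d*0.000000] = 0.000000
  V(2,+2) = exp(-r*dt) * [p_u*0.000000 + p_m*0.000000 + p_d*0.000000] = 0.000000
  V(1,-1) = exp(-r*dt) * [p_u*1.429016 + p_m*7.541291 + p_d*13.701766] = 7.789574
  V(1,+0) = exp(-r*dt) * [p_u*0.000000 + p_m*1.429016 + p_d*7.541291] = 2.401318
  V(1,+1) = exp(-r*dt) * [p_u*0.000000 + p_m*0.000000 + p_d*1.429016] = 0.277786
  V(0,+0) = exp(-r*dt) * [p_u*0.277786 + p_m*2.401318 + p_d*7.789574] = 3.122922

Answer: Price = V(0,0) = 3.1229


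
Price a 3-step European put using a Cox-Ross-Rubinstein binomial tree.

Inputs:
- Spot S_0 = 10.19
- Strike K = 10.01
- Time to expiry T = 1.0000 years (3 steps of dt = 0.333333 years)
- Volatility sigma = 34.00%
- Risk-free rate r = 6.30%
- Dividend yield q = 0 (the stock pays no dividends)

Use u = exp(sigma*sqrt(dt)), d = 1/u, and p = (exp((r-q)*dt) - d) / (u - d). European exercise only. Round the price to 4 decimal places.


Answer: Price = V(0,0) = 1.0671

Derivation:
dt = T/N = 0.333333
u = exp(sigma*sqrt(dt)) = 1.216891; d = 1/u = 0.821766
p = (exp((r-q)*dt) - d) / (u - d) = 0.504792
Discount per step: exp(-r*dt) = 0.979219
Stock lattice S(k, i) with i counting down-moves:
  k=0: S(0,0) = 10.1900
  k=1: S(1,0) = 12.4001; S(1,1) = 8.3738
  k=2: S(2,0) = 15.0896; S(2,1) = 10.1900; S(2,2) = 6.8813
  k=3: S(3,0) = 18.3624; S(3,1) = 12.4001; S(3,2) = 8.3738; S(3,3) = 5.6548
Terminal payoffs V(N, i) = max(K - S_T, 0):
  V(3,0) = 0.000000; V(3,1) = 0.000000; V(3,2) = 1.636200; V(3,3) = 4.355173
Backward induction: V(k, i) = exp(-r*dt) * [p * V(k+1, i) + (1-p) * V(k+1, i+1)].
  V(2,0) = exp(-r*dt) * [p*0.000000 + (1-p)*0.000000] = 0.000000
  V(2,1) = exp(-r*dt) * [p*0.000000 + (1-p)*1.636200] = 0.793421
  V(2,2) = exp(-r*dt) * [p*1.636200 + (1-p)*4.355173] = 2.920674
  V(1,0) = exp(-r*dt) * [p*0.000000 + (1-p)*0.793421] = 0.384744
  V(1,1) = exp(-r*dt) * [p*0.793421 + (1-p)*2.920674] = 1.808475
  V(0,0) = exp(-r*dt) * [p*0.384744 + (1-p)*1.808475] = 1.067140


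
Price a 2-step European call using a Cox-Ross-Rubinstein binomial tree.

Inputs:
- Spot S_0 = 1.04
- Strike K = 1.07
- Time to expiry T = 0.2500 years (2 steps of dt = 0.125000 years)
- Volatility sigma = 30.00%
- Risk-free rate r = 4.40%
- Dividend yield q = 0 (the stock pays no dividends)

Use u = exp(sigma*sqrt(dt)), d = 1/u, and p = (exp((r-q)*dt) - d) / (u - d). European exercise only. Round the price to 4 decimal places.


Answer: Price = V(0,0) = 0.0532

Derivation:
dt = T/N = 0.125000
u = exp(sigma*sqrt(dt)) = 1.111895; d = 1/u = 0.899365
p = (exp((r-q)*dt) - d) / (u - d) = 0.499458
Discount per step: exp(-r*dt) = 0.994515
Stock lattice S(k, i) with i counting down-moves:
  k=0: S(0,0) = 1.0400
  k=1: S(1,0) = 1.1564; S(1,1) = 0.9353
  k=2: S(2,0) = 1.2858; S(2,1) = 1.0400; S(2,2) = 0.8412
Terminal payoffs V(N, i) = max(S_T - K, 0):
  V(2,0) = 0.215764; V(2,1) = 0.000000; V(2,2) = 0.000000
Backward induction: V(k, i) = exp(-r*dt) * [p * V(k+1, i) + (1-p) * V(k+1, i+1)].
  V(1,0) = exp(-r*dt) * [p*0.215764 + (1-p)*0.000000] = 0.107174
  V(1,1) = exp(-r*dt) * [p*0.000000 + (1-p)*0.000000] = 0.000000
  V(0,0) = exp(-r*dt) * [p*0.107174 + (1-p)*0.000000] = 0.053235


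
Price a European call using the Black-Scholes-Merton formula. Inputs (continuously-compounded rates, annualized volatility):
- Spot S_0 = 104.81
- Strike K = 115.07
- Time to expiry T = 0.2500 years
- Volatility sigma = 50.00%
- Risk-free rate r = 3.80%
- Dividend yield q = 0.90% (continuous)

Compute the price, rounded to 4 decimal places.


d1 = (ln(S/K) + (r - q + 0.5*sigma^2) * T) / (sigma * sqrt(T)) = -0.21956581
d2 = d1 - sigma * sqrt(T) = -0.46956581
exp(-rT) = 0.99054498; exp(-qT) = 0.99775253
C = S_0 * exp(-qT) * N(d1) - K * exp(-rT) * N(d2)
N(d1) = 0.41310466; N(d2) = 0.31933263
C = 104.8100 * 0.99775253 * 0.41310466 - 115.0700 * 0.99054498 * 0.31933263 = 6.8020

Answer: Price = 6.8020


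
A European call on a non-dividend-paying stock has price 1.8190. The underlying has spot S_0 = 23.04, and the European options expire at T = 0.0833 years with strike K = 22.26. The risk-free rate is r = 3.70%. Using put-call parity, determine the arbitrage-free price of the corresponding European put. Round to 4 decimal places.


Put-call parity: C - P = S_0 * exp(-qT) - K * exp(-rT).
S_0 * exp(-qT) = 23.0400 * 1.00000000 = 23.04000000
K * exp(-rT) = 22.2600 * 0.99692264 = 22.19149807
P = C - S*exp(-qT) + K*exp(-rT)
P = 1.8190 - 23.04000000 + 22.19149807 = 0.9705

Answer: Put price = 0.9705


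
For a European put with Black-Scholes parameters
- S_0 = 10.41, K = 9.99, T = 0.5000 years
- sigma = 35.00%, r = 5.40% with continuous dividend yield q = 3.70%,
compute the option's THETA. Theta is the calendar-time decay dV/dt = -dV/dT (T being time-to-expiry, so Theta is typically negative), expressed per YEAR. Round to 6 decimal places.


Answer: Theta = -0.851750

Derivation:
d1 = 0.3244904532; d2 = 0.0770030798
phi(d1) = 0.3784824553; exp(-qT) = 0.9816700746; exp(-rT) = 0.9733612415
Theta = -S*exp(-qT)*phi(d1)*sigma/(2*sqrt(T)) + r*K*exp(-rT)*N(-d2) - q*S*exp(-qT)*N(-d1)
N(-d1) = 0.3727833744; N(-d2) = 0.4693105475; sqrt(T) = 0.7071067812
Term 1 = -10.4100 * 0.9816700746 * 0.3784824553 * 0.3500 / (2 * 0.7071067812) = -0.9572273097
Term 2 = 0.0540 * 9.9900 * 0.9733612415 * 0.4693105475 = 0.2464300198
Term 3 = -0.0370 * 10.4100 * 0.9816700746 * 0.3727833744 = -0.1409530705
Theta = -0.9572273097 + (0.2464300198) + (-0.1409530705) = -0.851750


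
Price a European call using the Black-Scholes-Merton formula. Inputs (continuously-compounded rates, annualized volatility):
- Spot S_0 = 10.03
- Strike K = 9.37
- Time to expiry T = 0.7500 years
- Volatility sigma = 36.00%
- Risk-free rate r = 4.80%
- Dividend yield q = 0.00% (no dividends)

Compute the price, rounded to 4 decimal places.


d1 = (ln(S/K) + (r - q + 0.5*sigma^2) * T) / (sigma * sqrt(T)) = 0.48968125
d2 = d1 - sigma * sqrt(T) = 0.17791211
exp(-rT) = 0.96464029; exp(-qT) = 1.00000000
C = S_0 * exp(-qT) * N(d1) - K * exp(-rT) * N(d2)
N(d1) = 0.68782027; N(d2) = 0.57060400
C = 10.0300 * 1.00000000 * 0.68782027 - 9.3700 * 0.96464029 * 0.57060400 = 1.7413

Answer: Price = 1.7413


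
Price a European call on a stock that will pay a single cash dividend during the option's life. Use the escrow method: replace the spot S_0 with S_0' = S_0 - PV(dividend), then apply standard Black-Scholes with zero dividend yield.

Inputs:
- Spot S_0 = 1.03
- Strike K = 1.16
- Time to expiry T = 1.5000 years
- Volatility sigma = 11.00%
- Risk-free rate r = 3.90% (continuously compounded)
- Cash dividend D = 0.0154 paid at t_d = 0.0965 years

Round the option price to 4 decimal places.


PV(D) = D * exp(-r * t_d) = 0.0154 * 0.99624357 = 0.01534215
S_0' = S_0 - PV(D) = 1.0300 - 0.01534215 = 1.01465785
d1 = (ln(S_0'/K) + (r + sigma^2/2)*T) / (sigma*sqrt(T)) = -0.49207684
d2 = d1 - sigma*sqrt(T) = -0.62679877
exp(-rT) = 0.94317824
N(d1) = 0.31133251; N(d2) = 0.26539557
C = S_0' * N(d1) - K * exp(-rT) * N(d2) = 1.01465785 * 0.31133251 - 1.1600 * 0.94317824 * 0.26539557 = 0.0255

Answer: Price = 0.0255


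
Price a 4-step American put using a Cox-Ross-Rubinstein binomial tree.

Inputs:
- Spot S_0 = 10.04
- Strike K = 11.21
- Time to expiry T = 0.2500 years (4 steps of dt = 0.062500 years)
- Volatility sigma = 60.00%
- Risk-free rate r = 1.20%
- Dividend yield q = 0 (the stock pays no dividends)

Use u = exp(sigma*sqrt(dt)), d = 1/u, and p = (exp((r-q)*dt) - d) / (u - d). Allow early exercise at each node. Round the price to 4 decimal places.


Answer: Price = V(0,0) = 1.9765

Derivation:
dt = T/N = 0.062500
u = exp(sigma*sqrt(dt)) = 1.161834; d = 1/u = 0.860708
p = (exp((r-q)*dt) - d) / (u - d) = 0.465062
Discount per step: exp(-r*dt) = 0.999250
Stock lattice S(k, i) with i counting down-moves:
  k=0: S(0,0) = 10.0400
  k=1: S(1,0) = 11.6648; S(1,1) = 8.6415
  k=2: S(2,0) = 13.5526; S(2,1) = 10.0400; S(2,2) = 7.4378
  k=3: S(3,0) = 15.7459; S(3,1) = 11.6648; S(3,2) = 8.6415; S(3,3) = 6.4018
  k=4: S(4,0) = 18.2941; S(4,1) = 13.5526; S(4,2) = 10.0400; S(4,3) = 7.4378; S(4,4) = 5.5101
Terminal payoffs V(N, i) = max(K - S_T, 0):
  V(4,0) = 0.000000; V(4,1) = 0.000000; V(4,2) = 1.170000; V(4,3) = 3.772185; V(4,4) = 5.699931
Backward induction: V(k, i) = exp(-r*dt) * [p * V(k+1, i) + (1-p) * V(k+1, i+1)]; then take max(V_cont, immediate exercise) for American.
  V(3,0) = exp(-r*dt) * [p*0.000000 + (1-p)*0.000000] = 0.000000; exercise = 0.000000; V(3,0) = max -> 0.000000
  V(3,1) = exp(-r*dt) * [p*0.000000 + (1-p)*1.170000] = 0.625409; exercise = 0.000000; V(3,1) = max -> 0.625409
  V(3,2) = exp(-r*dt) * [p*1.170000 + (1-p)*3.772185] = 2.560088; exercise = 2.568492; V(3,2) = max -> 2.568492
  V(3,3) = exp(-r*dt) * [p*3.772185 + (1-p)*5.699931] = 4.799809; exercise = 4.808213; V(3,3) = max -> 4.808213
  V(2,0) = exp(-r*dt) * [p*0.000000 + (1-p)*0.625409] = 0.334304; exercise = 0.000000; V(2,0) = max -> 0.334304
  V(2,1) = exp(-r*dt) * [p*0.625409 + (1-p)*2.568492] = 1.663590; exercise = 1.170000; V(2,1) = max -> 1.663590
  V(2,2) = exp(-r*dt) * [p*2.568492 + (1-p)*4.808213] = 3.763781; exercise = 3.772185; V(2,2) = max -> 3.772185
  V(1,0) = exp(-r*dt) * [p*0.334304 + (1-p)*1.663590] = 1.044606; exercise = 0.000000; V(1,0) = max -> 1.044606
  V(1,1) = exp(-r*dt) * [p*1.663590 + (1-p)*3.772185] = 2.789465; exercise = 2.568492; V(1,1) = max -> 2.789465
  V(0,0) = exp(-r*dt) * [p*1.044606 + (1-p)*2.789465] = 1.976515; exercise = 1.170000; V(0,0) = max -> 1.976515


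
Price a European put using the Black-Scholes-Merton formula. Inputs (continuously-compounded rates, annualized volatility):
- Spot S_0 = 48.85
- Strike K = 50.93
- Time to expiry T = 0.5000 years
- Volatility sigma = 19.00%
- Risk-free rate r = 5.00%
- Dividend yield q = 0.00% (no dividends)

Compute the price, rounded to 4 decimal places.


Answer: Price = 3.0699

Derivation:
d1 = (ln(S/K) + (r - q + 0.5*sigma^2) * T) / (sigma * sqrt(T)) = -0.05711013
d2 = d1 - sigma * sqrt(T) = -0.19146042
exp(-rT) = 0.97530991; exp(-qT) = 1.00000000
P = K * exp(-rT) * N(-d2) - S_0 * exp(-qT) * N(-d1)
N(-d1) = 0.52277127; N(-d2) = 0.57591756
P = 50.9300 * 0.97530991 * 0.57591756 - 48.8500 * 1.00000000 * 0.52277127 = 3.0699


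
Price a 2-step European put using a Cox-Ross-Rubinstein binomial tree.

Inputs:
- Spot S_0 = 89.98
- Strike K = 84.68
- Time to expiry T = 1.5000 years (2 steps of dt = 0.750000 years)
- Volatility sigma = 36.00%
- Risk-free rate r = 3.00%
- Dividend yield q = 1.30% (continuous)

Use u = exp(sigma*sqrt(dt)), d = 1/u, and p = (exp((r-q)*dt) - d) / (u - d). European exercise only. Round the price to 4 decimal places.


Answer: Price = V(0,0) = 10.8126

Derivation:
dt = T/N = 0.750000
u = exp(sigma*sqrt(dt)) = 1.365839; d = 1/u = 0.732151
p = (exp((r-q)*dt) - d) / (u - d) = 0.442932
Discount per step: exp(-r*dt) = 0.977751
Stock lattice S(k, i) with i counting down-moves:
  k=0: S(0,0) = 89.9800
  k=1: S(1,0) = 122.8982; S(1,1) = 65.8789
  k=2: S(2,0) = 167.8592; S(2,1) = 89.9800; S(2,2) = 48.2333
Terminal payoffs V(N, i) = max(K - S_T, 0):
  V(2,0) = 0.000000; V(2,1) = 0.000000; V(2,2) = 36.446725
Backward induction: V(k, i) = exp(-r*dt) * [p * V(k+1, i) + (1-p) * V(k+1, i+1)].
  V(1,0) = exp(-r*dt) * [p*0.000000 + (1-p)*0.000000] = 0.000000
  V(1,1) = exp(-r*dt) * [p*0.000000 + (1-p)*36.446725] = 19.851578
  V(0,0) = exp(-r*dt) * [p*0.000000 + (1-p)*19.851578] = 10.812636
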